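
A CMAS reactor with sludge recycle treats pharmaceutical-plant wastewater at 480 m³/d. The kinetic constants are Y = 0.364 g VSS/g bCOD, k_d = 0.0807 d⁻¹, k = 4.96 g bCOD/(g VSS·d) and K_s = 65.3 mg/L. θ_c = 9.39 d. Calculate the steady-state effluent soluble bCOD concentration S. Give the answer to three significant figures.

S ≈ 7.55 mg/L

Effluent substrate depends only on kinetics and SRT: S = K_s(1 + k_d θ_c) / [θ_c(Yk − k_d) − 1] = 65.3 × (1 + 0.0807 × 9.39) / [9.39 × (0.364 × 4.96 − 0.0807) − 1] = 114.8 / 15.20 = 7.554 mg/L.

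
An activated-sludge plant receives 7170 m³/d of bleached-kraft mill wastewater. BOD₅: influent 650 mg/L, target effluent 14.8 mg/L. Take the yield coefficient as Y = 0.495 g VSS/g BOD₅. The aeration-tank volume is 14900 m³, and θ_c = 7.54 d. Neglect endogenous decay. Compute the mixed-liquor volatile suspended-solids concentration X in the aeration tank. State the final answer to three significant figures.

X = Y·Q·ΔS·θ_c / V = 0.495 × 7170 × (650 − 14.8) × 7.54 / 14900 = 1141 mg/L.

X ≈ 1140 mg/L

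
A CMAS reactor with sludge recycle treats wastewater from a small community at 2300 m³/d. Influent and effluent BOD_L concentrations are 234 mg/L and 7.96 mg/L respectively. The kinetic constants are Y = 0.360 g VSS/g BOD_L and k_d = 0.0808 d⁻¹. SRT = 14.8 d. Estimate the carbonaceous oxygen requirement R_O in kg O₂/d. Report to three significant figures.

R_O ≈ 399 kg O₂/d

The observed yield is Y_obs = Y/(1 + k_d·θ_c) = 0.360 / (1 + 0.0808 × 14.8) = 0.360 / 2.196 = 0.1639 g VSS per g BOD_L removed.
Substrate removed = Q·(S₀ − S) = 2300 m³/d × (234 − 7.96) g/m³ = 5.2×10^5 g/d = 519.9 kg/d.
Biomass synthesised: P_X = Y_obs × 519.9 = 85.23 kg VSS/d.
R_O = Q·ΔS − 1.42 P_X = 519.9 − 121.0 = 398.9 kg O₂/d.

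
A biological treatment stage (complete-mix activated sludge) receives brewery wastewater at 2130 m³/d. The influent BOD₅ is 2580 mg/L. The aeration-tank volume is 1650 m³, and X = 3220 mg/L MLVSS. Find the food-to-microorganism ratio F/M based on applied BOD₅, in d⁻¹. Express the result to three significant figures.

F/M = applied load / biomass = Q·S₀/(V·X) = 2130 × 2580 / (1650 × 3220) = 1.034 d⁻¹.

F/M ≈ 1.03 d⁻¹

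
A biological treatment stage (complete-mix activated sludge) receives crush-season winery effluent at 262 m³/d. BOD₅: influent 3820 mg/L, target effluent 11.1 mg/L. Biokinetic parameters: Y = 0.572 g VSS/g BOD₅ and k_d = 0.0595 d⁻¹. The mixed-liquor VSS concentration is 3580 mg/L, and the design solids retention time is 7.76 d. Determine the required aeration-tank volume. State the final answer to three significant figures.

From the SRT design equation V = Y Q (S₀−S) θ_c / [X (1 + k_d θ_c)] = 0.572 × 262 × (3820 − 11.1) × 7.76 / [3580 × (1 + 0.0595 × 7.76)] = 4.43×10^6 / 5233 = 846.5 m³.

V ≈ 846 m³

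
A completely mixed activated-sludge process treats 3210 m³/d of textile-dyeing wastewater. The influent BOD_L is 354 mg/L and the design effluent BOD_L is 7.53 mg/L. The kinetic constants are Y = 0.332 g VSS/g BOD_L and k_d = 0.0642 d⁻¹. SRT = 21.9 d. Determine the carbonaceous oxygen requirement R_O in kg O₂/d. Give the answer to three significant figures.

R_O ≈ 894 kg O₂/d

Correct the yield for decay: Y_obs = Y/(1 + k_d θ_c) = 0.332 / (1 + 0.0642 × 21.9) = 0.332 / 2.406 = 0.1380.
Substrate removed = Q·(S₀ − S) = 3210 m³/d × (354 − 7.53) g/m³ = 1.11×10^6 g/d = 1112 kg/d.
Biomass synthesised: P_X = Y_obs × 1112 = 153.5 kg VSS/d.
R_O = Q·(S₀ − S) − 1.42·P_X = 1112 − 1.42 × 153.5 = 894.2 kg O₂/d.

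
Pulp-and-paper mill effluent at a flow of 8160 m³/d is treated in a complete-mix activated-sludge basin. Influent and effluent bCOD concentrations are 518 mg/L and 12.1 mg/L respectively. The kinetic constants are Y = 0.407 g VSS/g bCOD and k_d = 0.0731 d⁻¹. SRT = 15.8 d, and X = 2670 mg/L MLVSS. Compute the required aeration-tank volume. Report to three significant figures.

From the SRT design equation V = Y Q (S₀−S) θ_c / [X (1 + k_d θ_c)] = 0.407 × 8160 × (518 − 12.1) × 15.8 / [2670 × (1 + 0.0731 × 15.8)] = 2.65×10^7 / 5754 = 4614 m³.

V ≈ 4610 m³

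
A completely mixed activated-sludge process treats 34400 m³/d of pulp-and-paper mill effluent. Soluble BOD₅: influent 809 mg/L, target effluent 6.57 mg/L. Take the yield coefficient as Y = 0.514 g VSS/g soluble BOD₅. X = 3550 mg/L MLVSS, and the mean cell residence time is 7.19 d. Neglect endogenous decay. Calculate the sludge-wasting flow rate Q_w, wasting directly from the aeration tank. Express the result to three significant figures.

Biomass mass balance (decay neglected): V·X = Y·Q·(S₀ − S)·θ_c, so V = 0.514 × 34400 × (809 − 6.57) × 7.19 / 3550 = 28736 m³.
For wasting at MLVSS concentration, Q_w = V/θ_c = 28736/7.19 = 3997 m³/d.

Q_w ≈ 4000 m³/d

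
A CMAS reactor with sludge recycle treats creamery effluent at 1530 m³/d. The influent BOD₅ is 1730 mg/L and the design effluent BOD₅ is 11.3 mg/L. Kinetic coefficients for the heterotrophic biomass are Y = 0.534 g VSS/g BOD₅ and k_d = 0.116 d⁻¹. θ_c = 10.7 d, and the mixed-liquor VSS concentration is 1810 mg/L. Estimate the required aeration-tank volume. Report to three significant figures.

V ≈ 3700 m³

Steady-state biomass mass balance: V·X·(1 + k_d·θ_c) = Y·Q·(S₀ − S)·θ_c, so V = 0.534 × 1530 × (1730 − 11.3) × 10.7 / [1810 × (1 + 0.116 × 10.7)] = 1.5×10^7 / 4057 = 3704 m³.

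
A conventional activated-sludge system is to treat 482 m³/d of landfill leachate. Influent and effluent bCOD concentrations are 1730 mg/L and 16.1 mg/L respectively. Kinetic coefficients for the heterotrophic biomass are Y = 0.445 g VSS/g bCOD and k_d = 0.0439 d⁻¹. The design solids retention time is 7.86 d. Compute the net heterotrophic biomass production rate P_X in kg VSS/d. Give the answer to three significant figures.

P_X ≈ 273 kg VSS/d

Y_obs = Y / (1 + k_d θ_c) = 0.445 / (1 + 0.0439 × 7.86) = 0.445 / 1.345 = 0.3308.
ΔS = 1730 − 16.1 = 1714 mg/L, so the substrate removal rate is 482 × 1714/1000 = 826.1 kg bCOD/d.
Biomass produced: P_X = Y_obs·Q·ΔS = 0.3308 × 826.1 ≈ 273.3 kg VSS/d.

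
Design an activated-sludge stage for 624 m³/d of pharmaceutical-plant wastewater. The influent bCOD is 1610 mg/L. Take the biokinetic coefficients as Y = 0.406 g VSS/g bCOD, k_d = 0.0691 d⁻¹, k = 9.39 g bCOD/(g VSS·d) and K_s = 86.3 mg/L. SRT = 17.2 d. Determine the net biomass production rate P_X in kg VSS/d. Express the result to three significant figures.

P_X ≈ 186 kg VSS/d

From the Monod/SRT balance for a CMAS, S = K_s·(1+k_d θ_c)/[θ_c·(Y k − k_d) − 1] = 86.3 × (1 + 0.0691 × 17.2) / [17.2 × (0.406 × 9.39 − 0.0691) − 1] = 188.9 / 63.38 = 2.980 mg/L.
The observed yield is Y_obs = Y/(1 + k_d·θ_c) = 0.406 / (1 + 0.0691 × 17.2) = 0.406 / 2.189 = 0.1855 g VSS per g bCOD removed.
Substrate removed = Q·(S₀ − S) = 624 m³/d × (1610 − 2.98) g/m³ = 1×10^6 g/d = 1003 kg/d.
Net biomass production P_X = Y_obs × Q·(S₀ − S) = 0.1855 × 1003 = 186.0 kg VSS/d.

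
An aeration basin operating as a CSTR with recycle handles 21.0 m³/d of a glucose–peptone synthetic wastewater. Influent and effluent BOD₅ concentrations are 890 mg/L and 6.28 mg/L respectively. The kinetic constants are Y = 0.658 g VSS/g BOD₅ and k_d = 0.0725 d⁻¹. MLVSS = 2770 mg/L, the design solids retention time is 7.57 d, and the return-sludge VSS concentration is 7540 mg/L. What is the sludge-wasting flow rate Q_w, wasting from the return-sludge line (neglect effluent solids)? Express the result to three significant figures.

Q_w ≈ 1.05 m³/d

Rearranging the biomass balance for a CMAS with decay, V = Y·Q·ΔS·θ_c / [X·(1+k_d θ_c)] = 0.658 × 21.0 × (890 − 6.28) × 7.57 / [2770 × (1 + 0.0725 × 7.57)] = 9.24×10^4 / 4290 = 21.55 m³.
θ_c = V·X/(Q_w·X_r) when wasting from the recycle, so Q_w = V·X/(θ_c·X_r) = 21.55 × 2770 / (7.57 × 7540) = 1.046 m³/d.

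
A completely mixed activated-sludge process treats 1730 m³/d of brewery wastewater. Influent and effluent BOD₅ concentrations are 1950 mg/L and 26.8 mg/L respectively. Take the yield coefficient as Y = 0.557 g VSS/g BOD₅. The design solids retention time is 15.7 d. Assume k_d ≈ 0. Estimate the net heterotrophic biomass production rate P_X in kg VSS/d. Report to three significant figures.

P_X ≈ 1850 kg VSS/d

No decay correction is needed, so Y_obs = Y = 0.557.
Substrate removed = Q·(S₀ − S) = 1730 m³/d × (1950 − 26.8) g/m³ = 3.33×10^6 g/d = 3327 kg/d.
P_X = Y_obs · Q(S₀ − S) = 0.5570 × 3327 = 1853 kg VSS/d.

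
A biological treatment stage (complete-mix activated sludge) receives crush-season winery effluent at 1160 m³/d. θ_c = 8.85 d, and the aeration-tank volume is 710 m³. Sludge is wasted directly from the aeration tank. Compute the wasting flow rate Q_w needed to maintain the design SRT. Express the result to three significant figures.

For wasting at MLVSS concentration, Q_w = V/θ_c = 710.0/8.85 = 80.23 m³/d.

Q_w ≈ 80.2 m³/d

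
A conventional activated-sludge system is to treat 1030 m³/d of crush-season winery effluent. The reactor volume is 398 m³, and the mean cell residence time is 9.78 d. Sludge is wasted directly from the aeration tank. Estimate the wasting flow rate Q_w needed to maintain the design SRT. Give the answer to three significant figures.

Q_w ≈ 40.7 m³/d

Wasting from the aeration tank: Q_w = V / θ_c = 398.0 / 9.78 = 40.70 m³/d.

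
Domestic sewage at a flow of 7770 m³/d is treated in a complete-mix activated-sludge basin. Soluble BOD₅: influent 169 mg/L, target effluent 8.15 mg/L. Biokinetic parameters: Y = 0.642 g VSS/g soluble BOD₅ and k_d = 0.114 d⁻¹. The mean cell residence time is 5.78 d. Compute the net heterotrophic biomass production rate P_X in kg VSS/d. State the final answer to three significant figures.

P_X ≈ 484 kg VSS/d

Y_obs = Y / (1 + k_d θ_c) = 0.642 / (1 + 0.114 × 5.78) = 0.642 / 1.659 = 0.3870.
ΔS = 169 − 8.15 = 160.8 mg/L, so the substrate removal rate is 7770 × 160.8/1000 = 1250 kg soluble BOD₅/d.
So the net sludge growth is P_X = 0.3870 × 1250 = 483.7 kg VSS/d.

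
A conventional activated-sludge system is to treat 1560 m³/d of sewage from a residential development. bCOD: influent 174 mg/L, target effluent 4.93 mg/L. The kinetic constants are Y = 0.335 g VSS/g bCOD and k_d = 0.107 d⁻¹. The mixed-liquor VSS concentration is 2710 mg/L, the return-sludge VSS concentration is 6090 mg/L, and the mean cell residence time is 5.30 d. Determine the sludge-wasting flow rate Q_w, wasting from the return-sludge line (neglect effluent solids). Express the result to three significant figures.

Rearranging the biomass balance for a CMAS with decay, V = Y·Q·ΔS·θ_c / [X·(1+k_d θ_c)] = 0.335 × 1560 × (174 − 4.93) × 5.30 / [2710 × (1 + 0.107 × 5.30)] = 4.68×10^5 / 4247 = 110.3 m³.
θ_c = V·X/(Q_w·X_r) when wasting from the recycle, so Q_w = V·X/(θ_c·X_r) = 110.3 × 2710 / (5.30 × 6090) = 9.258 m³/d.

Q_w ≈ 9.26 m³/d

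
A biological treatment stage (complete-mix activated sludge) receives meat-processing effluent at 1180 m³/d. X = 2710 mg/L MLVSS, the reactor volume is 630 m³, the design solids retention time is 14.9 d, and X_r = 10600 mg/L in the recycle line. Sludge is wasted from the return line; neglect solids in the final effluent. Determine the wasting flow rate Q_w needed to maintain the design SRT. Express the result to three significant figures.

Q_w ≈ 10.8 m³/d

Q_w = (V·X)/(θ_c X_r) = 630.0 × 2710 / (14.9 × 10600) = 10.81 m³/d.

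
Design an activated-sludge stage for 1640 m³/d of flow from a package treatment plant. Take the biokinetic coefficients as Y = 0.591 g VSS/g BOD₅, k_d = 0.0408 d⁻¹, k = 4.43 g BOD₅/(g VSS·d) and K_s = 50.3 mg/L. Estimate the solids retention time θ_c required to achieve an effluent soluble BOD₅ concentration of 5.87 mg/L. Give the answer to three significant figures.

Specific growth rate at S = 5.87 mg/L: μ = YkS/(K_s+S) = 0.591·4.43·5.87/(50.3+5.87) = 0.2736 d⁻¹.
θ_c = 1/(μ − k_d) = 1/(0.2736 − 0.0408) = 1/0.2328 = 4.295 d.

θ_c ≈ 4.30 d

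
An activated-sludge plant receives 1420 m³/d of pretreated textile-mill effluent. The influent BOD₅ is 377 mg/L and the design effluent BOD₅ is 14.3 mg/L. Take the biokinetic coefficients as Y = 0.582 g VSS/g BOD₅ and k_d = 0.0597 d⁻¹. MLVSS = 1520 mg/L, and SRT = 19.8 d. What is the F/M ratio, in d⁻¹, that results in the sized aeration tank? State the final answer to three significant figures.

F/M ≈ 0.197 d⁻¹

From the SRT design equation V = Y Q (S₀−S) θ_c / [X (1 + k_d θ_c)] = 0.582 × 1420 × (377 − 14.3) × 19.8 / [1520 × (1 + 0.0597 × 19.8)] = 5.94×10^6 / 3317 = 1789 m³.
Food-to-microorganism ratio F/M = Q S₀ / (V X) = 1420 × 377 / (1789 × 1520) = 0.1968 d⁻¹.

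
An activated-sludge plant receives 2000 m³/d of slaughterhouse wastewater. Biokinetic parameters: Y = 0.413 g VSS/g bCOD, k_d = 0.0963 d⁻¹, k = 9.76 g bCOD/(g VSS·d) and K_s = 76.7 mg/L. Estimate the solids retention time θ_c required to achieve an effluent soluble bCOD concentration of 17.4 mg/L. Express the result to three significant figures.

θ_c ≈ 1.54 d

At the target effluent, Y k S/(K_s+S) = 0.413×9.76×17.4/94.10 = 0.7453 d⁻¹.
θ_c = 1/(μ − k_d) = 1/(0.7453 − 0.0963) = 1/0.6490 = 1.541 d.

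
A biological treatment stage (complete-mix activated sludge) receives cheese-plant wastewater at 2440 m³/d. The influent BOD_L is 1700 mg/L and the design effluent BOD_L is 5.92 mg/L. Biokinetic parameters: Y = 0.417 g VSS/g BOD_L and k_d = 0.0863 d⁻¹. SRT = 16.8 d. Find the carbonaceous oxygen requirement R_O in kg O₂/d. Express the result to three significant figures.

R_O ≈ 3130 kg O₂/d

Correct the yield for decay: Y_obs = Y/(1 + k_d θ_c) = 0.417 / (1 + 0.0863 × 16.8) = 0.417 / 2.450 = 0.1702.
Mass of BOD_L removed per day: Q(S₀ − S) = 2440 × 1694 g/m³ = 4134 kg/d.
Net sludge production P_X = 0.1702 × 4134 = 703.6 kg VSS/d.
Carbonaceous O₂ demand = substrate oxidised − cell-mass equivalent = 4134 − 1.42 × 703.6 = 3134 kg O₂/d.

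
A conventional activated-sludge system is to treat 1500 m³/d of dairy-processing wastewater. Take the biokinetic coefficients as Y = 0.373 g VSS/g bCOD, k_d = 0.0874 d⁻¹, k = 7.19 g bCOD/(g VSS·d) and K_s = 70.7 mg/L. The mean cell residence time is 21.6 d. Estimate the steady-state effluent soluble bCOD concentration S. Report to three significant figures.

S ≈ 3.71 mg/L

Effluent substrate depends only on kinetics and SRT: S = K_s(1 + k_d θ_c) / [θ_c(Yk − k_d) − 1] = 70.7 × (1 + 0.0874 × 21.6) / [21.6 × (0.373 × 7.19 − 0.0874) − 1] = 204.2 / 55.04 = 3.709 mg/L.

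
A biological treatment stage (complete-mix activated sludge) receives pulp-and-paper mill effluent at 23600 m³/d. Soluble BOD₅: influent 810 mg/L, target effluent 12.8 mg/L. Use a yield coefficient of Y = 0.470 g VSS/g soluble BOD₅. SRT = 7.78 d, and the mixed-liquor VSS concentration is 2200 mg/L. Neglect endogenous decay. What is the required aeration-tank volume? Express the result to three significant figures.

V ≈ 31300 m³

Biomass mass balance (decay neglected): V·X = Y·Q·(S₀ − S)·θ_c, so V = 0.470 × 23600 × (810 − 12.8) × 7.78 / 2200 = 31270 m³.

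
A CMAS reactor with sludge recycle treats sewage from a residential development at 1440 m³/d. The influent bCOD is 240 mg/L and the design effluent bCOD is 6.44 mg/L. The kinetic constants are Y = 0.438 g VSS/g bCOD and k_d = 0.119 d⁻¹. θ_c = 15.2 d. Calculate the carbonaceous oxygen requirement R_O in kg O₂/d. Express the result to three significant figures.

R_O ≈ 262 kg O₂/d

The observed yield is Y_obs = Y/(1 + k_d·θ_c) = 0.438 / (1 + 0.119 × 15.2) = 0.438 / 2.809 = 0.1559 g VSS per g bCOD removed.
Substrate removed = Q·(S₀ − S) = 1440 m³/d × (240 − 6.44) g/m³ = 3.36×10^5 g/d = 336.3 kg/d.
P_X = Y_obs·Q·(S₀ − S) = 0.1559 × 336.3 = 52.45 kg VSS/d.
R_O = Q·ΔS − 1.42 P_X = 336.3 − 74.47 = 261.9 kg O₂/d.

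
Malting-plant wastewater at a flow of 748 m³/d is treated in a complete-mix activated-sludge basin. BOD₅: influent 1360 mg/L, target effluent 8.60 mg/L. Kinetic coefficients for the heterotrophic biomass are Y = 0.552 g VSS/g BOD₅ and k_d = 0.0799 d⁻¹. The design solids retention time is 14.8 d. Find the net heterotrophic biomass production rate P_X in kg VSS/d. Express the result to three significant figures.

P_X ≈ 256 kg VSS/d

Observed yield with endogenous decay: Y_obs = Y / (1 + k_d·θ_c) = 0.552 / (1 + 0.0799 × 14.8) = 0.552 / 2.183 = 0.2529 g VSS/g BOD₅.
ΔS = 1360 − 8.60 = 1351 mg/L, so the substrate removal rate is 748 × 1351/1000 = 1011 kg BOD₅/d.
P_X = Y_obs · Q(S₀ − S) = 0.2529 × 1011 = 255.7 kg VSS/d.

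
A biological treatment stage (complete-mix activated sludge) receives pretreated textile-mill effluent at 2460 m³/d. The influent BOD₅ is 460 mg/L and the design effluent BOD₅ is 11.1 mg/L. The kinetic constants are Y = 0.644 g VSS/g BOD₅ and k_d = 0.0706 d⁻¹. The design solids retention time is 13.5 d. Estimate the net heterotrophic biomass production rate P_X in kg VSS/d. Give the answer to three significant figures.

P_X ≈ 364 kg VSS/d

Observed yield with endogenous decay: Y_obs = Y / (1 + k_d·θ_c) = 0.644 / (1 + 0.0706 × 13.5) = 0.644 / 1.953 = 0.3297 g VSS/g BOD₅.
ΔS = 460 − 11.1 = 448.9 mg/L, so the substrate removal rate is 2460 × 448.9/1000 = 1104 kg BOD₅/d.
So the net sludge growth is P_X = 0.3297 × 1104 = 364.1 kg VSS/d.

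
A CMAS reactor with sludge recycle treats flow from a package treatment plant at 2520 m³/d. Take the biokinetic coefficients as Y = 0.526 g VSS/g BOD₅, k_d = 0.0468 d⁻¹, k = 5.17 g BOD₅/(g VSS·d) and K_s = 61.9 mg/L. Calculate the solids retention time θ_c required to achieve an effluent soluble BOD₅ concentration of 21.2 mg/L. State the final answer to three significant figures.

θ_c ≈ 1.55 d

At the target effluent, Y k S/(K_s+S) = 0.526×5.17×21.2/83.10 = 0.6938 d⁻¹.
1/θ_c = 0.6938 − 0.0468 = 0.6470 d⁻¹, so θ_c = 1.546 d.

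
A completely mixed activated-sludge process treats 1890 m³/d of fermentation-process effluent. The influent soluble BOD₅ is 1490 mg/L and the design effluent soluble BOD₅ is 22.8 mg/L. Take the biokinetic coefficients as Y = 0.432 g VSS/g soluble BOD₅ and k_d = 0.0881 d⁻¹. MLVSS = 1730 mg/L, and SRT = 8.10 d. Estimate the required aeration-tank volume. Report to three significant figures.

Rearranging the biomass balance for a CMAS with decay, V = Y·Q·ΔS·θ_c / [X·(1+k_d θ_c)] = 0.432 × 1890 × (1490 − 22.8) × 8.10 / [1730 × (1 + 0.0881 × 8.10)] = 9.7×10^6 / 2965 = 3273 m³.

V ≈ 3270 m³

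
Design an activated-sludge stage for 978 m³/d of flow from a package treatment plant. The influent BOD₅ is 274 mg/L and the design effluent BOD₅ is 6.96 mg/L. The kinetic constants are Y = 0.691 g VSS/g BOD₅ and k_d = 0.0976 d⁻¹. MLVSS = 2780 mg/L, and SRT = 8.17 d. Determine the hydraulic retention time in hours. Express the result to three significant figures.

τ ≈ 7.24 h

From the SRT design equation V = Y Q (S₀−S) θ_c / [X (1 + k_d θ_c)] = 0.691 × 978 × (274 − 6.96) × 8.17 / [2780 × (1 + 0.0976 × 8.17)] = 1.47×10^6 / 4997 = 295.1 m³.
τ = V/Q = 295.1/978 = 0.3017 d, or 7.241 h.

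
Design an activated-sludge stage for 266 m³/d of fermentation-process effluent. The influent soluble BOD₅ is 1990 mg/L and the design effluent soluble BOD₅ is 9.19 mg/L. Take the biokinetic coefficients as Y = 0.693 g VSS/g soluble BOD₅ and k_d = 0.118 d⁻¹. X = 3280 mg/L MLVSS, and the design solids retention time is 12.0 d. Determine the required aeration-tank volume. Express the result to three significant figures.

V ≈ 553 m³

From the SRT design equation V = Y Q (S₀−S) θ_c / [X (1 + k_d θ_c)] = 0.693 × 266 × (1990 − 9.19) × 12.0 / [3280 × (1 + 0.118 × 12.0)] = 4.38×10^6 / 7924 = 552.9 m³.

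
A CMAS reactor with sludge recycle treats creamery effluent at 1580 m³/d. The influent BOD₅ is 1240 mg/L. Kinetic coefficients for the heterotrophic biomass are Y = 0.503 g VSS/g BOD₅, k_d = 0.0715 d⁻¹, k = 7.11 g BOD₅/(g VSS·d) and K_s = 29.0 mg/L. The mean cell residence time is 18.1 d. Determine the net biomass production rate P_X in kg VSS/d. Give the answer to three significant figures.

P_X ≈ 429 kg VSS/d

Effluent substrate depends only on kinetics and SRT: S = K_s(1 + k_d θ_c) / [θ_c(Yk − k_d) − 1] = 29.0 × (1 + 0.0715 × 18.1) / [18.1 × (0.503 × 7.11 − 0.0715) − 1] = 66.53 / 62.44 = 1.066 mg/L.
The observed yield is Y_obs = Y/(1 + k_d·θ_c) = 0.503 / (1 + 0.0715 × 18.1) = 0.503 / 2.294 = 0.2193 g VSS per g BOD₅ removed.
Q·(S₀ − S) = 1580 × (1240 − 1.07) × 10⁻³ = 1958 kg/d removed.
Biomass produced: P_X = Y_obs·Q·ΔS = 0.2193 × 1958 ≈ 429.2 kg VSS/d.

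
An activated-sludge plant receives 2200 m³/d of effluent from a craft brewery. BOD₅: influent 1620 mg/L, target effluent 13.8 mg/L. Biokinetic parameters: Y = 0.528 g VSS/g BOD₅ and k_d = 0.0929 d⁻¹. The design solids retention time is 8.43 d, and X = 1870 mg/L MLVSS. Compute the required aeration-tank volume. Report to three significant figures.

V ≈ 4720 m³

Rearranging the biomass balance for a CMAS with decay, V = Y·Q·ΔS·θ_c / [X·(1+k_d θ_c)] = 0.528 × 2200 × (1620 − 13.8) × 8.43 / [1870 × (1 + 0.0929 × 8.43)] = 1.57×10^7 / 3334 = 4717 m³.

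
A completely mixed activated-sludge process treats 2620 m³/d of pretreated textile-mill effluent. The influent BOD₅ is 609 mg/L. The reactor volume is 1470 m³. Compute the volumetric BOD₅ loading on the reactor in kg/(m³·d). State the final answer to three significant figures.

L_v ≈ 1.09 kg BOD₅/(m³·d)

L_v = Q S₀ / V = 2620 × 609 × 10⁻³ / 1470 = 1.085 kg/(m³·d).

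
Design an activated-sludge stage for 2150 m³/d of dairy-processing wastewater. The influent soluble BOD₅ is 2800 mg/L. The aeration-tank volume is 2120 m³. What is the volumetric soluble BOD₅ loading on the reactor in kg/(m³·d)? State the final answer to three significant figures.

L_v ≈ 2.84 kg soluble BOD₅/(m³·d)

Volumetric loading L_v = Q·S₀ / V = 2150 × 2800 g/m³ / 2120 m³ = 2840 g/(m³·d) = 2.840 kg soluble BOD₅/(m³·d).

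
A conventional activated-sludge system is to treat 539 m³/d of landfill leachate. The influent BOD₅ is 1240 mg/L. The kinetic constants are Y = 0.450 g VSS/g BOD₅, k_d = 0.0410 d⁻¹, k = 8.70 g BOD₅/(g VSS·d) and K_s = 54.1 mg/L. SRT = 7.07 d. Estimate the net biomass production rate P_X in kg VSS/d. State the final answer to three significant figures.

From the Monod/SRT balance for a CMAS, S = K_s·(1+k_d θ_c)/[θ_c·(Y k − k_d) − 1] = 54.1 × (1 + 0.0410 × 7.07) / [7.07 × (0.450 × 8.70 − 0.0410) − 1] = 69.78 / 26.39 = 2.644 mg/L.
Correct the yield for decay: Y_obs = Y/(1 + k_d θ_c) = 0.450 / (1 + 0.0410 × 7.07) = 0.450 / 1.290 = 0.3489.
Q·(S₀ − S) = 539 × (1240 − 2.64) × 10⁻³ = 666.9 kg/d removed.
Net biomass production P_X = Y_obs × Q·(S₀ − S) = 0.3489 × 666.9 = 232.7 kg VSS/d.

P_X ≈ 233 kg VSS/d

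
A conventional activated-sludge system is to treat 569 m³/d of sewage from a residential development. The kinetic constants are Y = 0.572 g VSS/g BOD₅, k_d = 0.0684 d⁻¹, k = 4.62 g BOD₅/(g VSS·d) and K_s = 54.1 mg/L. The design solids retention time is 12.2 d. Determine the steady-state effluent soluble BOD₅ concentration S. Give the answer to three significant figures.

S ≈ 3.26 mg/L

From the Monod/SRT balance for a CMAS, S = K_s·(1+k_d θ_c)/[θ_c·(Y k − k_d) − 1] = 54.1 × (1 + 0.0684 × 12.2) / [12.2 × (0.572 × 4.62 − 0.0684) − 1] = 99.25 / 30.41 = 3.264 mg/L.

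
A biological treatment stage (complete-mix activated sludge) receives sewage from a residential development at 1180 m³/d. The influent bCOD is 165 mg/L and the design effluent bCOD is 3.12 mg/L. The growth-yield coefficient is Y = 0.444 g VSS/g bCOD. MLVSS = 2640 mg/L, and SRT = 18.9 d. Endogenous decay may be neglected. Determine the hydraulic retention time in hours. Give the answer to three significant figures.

τ ≈ 12.3 h

V·X = Y·Q·ΔS·θ_c gives V = 0.444 × 1180 × (165 − 3.12) × 18.9 / 2640 = 607.2 m³.
HRT = V/Q = 607.2 m³ / 1180 m³·d⁻¹ = 0.5146 d × 24 = 12.35 h.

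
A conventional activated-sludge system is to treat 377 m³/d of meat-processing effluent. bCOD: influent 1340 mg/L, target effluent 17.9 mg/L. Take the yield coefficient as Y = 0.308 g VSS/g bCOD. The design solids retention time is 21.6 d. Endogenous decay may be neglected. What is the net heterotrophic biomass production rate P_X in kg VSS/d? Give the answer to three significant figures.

P_X ≈ 154 kg VSS/d

With endogenous decay neglected, the observed yield equals the true yield: Y_obs = Y = 0.308 g VSS/g bCOD.
Substrate removed = Q·(S₀ − S) = 377 m³/d × (1340 − 17.9) g/m³ = 4.98×10^5 g/d = 498.4 kg/d.
P_X = Y_obs · Q(S₀ − S) = 0.3080 × 498.4 = 153.5 kg VSS/d.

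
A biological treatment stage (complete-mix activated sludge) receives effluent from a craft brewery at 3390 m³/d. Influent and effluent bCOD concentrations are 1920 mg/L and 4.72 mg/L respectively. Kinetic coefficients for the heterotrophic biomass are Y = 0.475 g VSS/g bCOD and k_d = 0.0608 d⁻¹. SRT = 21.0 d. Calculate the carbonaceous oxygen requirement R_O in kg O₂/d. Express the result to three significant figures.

Observed yield with endogenous decay: Y_obs = Y / (1 + k_d·θ_c) = 0.475 / (1 + 0.0608 × 21.0) = 0.475 / 2.277 = 0.2086 g VSS/g bCOD.
ΔS = 1920 − 4.72 = 1915 mg/L, so the substrate removal rate is 3390 × 1915/1000 = 6493 kg bCOD/d.
Net sludge production P_X = 0.2086 × 6493 = 1355 kg VSS/d.
R_O = Q·(S₀ − S) − 1.42·P_X = 6493 − 1.42 × 1355 = 4569 kg O₂/d.

R_O ≈ 4570 kg O₂/d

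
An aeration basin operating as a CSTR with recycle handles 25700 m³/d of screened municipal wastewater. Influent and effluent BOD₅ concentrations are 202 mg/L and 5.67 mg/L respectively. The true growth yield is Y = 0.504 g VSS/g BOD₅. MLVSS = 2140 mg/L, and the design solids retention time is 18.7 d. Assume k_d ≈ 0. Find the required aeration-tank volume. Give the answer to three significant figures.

V ≈ 22200 m³

V·X = Y·Q·ΔS·θ_c gives V = 0.504 × 25700 × (202 − 5.67) × 18.7 / 2140 = 22222 m³.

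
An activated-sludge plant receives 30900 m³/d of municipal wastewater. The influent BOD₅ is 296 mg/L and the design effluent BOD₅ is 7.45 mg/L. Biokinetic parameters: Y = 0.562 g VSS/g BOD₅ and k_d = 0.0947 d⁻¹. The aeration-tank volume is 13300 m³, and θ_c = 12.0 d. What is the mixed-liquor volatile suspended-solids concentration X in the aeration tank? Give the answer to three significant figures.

X ≈ 2120 mg/L

Solving the biomass balance for X: X = Y Q (S₀−S) θ_c / [V (1+k_d θ_c)] = 0.562 × 30900 × (296 − 7.45) × 12.0 / [13300 × (1 + 0.0947 × 12.0)] = 2116 mg/L.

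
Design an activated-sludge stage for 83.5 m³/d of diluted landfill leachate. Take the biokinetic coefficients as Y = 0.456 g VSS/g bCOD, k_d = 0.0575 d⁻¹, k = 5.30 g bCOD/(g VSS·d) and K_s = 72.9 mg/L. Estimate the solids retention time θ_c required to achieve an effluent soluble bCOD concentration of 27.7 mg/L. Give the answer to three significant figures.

θ_c ≈ 1.64 d

From 1/θ_c = Y·k·S/(K_s + S) − k_d: Y·k·S/(K_s+S) = 0.456 × 5.30 × 27.7 / (72.9 + 27.7) = 0.6655 d⁻¹.
1/θ_c = 0.6655 − 0.0575 = 0.6080 d⁻¹, so θ_c = 1.645 d.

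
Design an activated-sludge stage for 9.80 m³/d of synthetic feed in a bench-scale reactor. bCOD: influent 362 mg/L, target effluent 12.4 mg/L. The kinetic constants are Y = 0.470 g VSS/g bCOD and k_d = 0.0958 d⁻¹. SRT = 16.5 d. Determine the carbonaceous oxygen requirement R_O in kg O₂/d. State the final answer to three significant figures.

Y_obs = Y / (1 + k_d θ_c) = 0.470 / (1 + 0.0958 × 16.5) = 0.470 / 2.581 = 0.1821.
ΔS = 362 − 12.4 = 349.6 mg/L, so the substrate removal rate is 9.80 × 349.6/1000 = 3.426 kg bCOD/d.
P_X = Y_obs·Q·(S₀ − S) = 0.1821 × 3.426 = 0.6240 kg VSS/d.
R_O = Q·(S₀ − S) − 1.42·P_X = 3.426 − 1.42 × 0.6240 = 2.540 kg O₂/d.

R_O ≈ 2.54 kg O₂/d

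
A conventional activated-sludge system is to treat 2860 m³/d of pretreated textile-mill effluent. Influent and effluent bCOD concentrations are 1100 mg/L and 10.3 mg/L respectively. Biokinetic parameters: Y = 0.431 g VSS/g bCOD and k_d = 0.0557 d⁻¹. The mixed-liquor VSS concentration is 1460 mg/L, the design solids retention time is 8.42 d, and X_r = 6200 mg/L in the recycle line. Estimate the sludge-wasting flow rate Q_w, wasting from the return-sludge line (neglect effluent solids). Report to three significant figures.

From the SRT design equation V = Y Q (S₀−S) θ_c / [X (1 + k_d θ_c)] = 0.431 × 2860 × (1100 − 10.3) × 8.42 / [1460 × (1 + 0.0557 × 8.42)] = 1.13×10^7 / 2145 = 5273 m³.
θ_c = V·X/(Q_w·X_r) when wasting from the recycle, so Q_w = V·X/(θ_c·X_r) = 5273 × 1460 / (8.42 × 6200) = 147.5 m³/d.

Q_w ≈ 147 m³/d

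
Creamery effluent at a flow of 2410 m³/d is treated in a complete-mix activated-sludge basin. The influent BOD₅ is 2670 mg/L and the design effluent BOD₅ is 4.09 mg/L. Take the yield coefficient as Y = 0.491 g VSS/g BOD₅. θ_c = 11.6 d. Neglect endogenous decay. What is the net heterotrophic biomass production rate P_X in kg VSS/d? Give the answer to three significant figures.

With endogenous decay neglected, the observed yield equals the true yield: Y_obs = Y = 0.491 g VSS/g BOD₅.
ΔS = 2670 − 4.09 = 2666 mg/L, so the substrate removal rate is 2410 × 2666/1000 = 6425 kg BOD₅/d.
Biomass produced: P_X = Y_obs·Q·ΔS = 0.4910 × 6425 ≈ 3155 kg VSS/d.

P_X ≈ 3150 kg VSS/d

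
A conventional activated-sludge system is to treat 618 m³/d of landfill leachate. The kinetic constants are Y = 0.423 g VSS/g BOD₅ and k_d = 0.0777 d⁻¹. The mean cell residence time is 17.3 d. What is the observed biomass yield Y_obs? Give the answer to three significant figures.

Observed yield with endogenous decay: Y_obs = Y / (1 + k_d·θ_c) = 0.423 / (1 + 0.0777 × 17.3) = 0.423 / 2.344 = 0.1804 g VSS/g BOD₅.

Y_obs ≈ 0.180 g VSS/g BOD₅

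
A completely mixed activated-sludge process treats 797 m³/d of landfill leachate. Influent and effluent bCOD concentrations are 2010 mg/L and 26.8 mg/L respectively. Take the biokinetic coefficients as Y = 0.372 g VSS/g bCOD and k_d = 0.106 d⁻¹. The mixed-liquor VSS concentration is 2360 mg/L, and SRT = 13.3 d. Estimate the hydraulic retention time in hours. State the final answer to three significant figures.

Steady-state biomass mass balance: V·X·(1 + k_d·θ_c) = Y·Q·(S₀ − S)·θ_c, so V = 0.372 × 797 × (2010 − 26.8) × 13.3 / [2360 × (1 + 0.106 × 13.3)] = 7.82×10^6 / 5687 = 1375 m³.
HRT = V/Q = 1375 m³ / 797 m³·d⁻¹ = 1.725 d × 24 = 41.41 h.

τ ≈ 41.4 h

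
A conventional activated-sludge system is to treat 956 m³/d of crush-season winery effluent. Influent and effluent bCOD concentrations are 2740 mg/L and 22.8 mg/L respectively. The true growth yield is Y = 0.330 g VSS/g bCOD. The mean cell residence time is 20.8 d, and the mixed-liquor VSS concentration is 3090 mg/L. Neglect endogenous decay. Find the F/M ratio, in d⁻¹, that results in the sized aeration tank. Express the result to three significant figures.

F/M ≈ 0.147 d⁻¹

With k_d = 0 the design equation reduces to V = Y Q (S₀−S) θ_c / X = 0.330 × 956 × (2740 − 22.8) × 20.8 / 3090 = 5770 m³.
F/M = applied load / biomass = Q·S₀/(V·X) = 956 × 2740 / (5770 × 3090) = 0.1469 d⁻¹.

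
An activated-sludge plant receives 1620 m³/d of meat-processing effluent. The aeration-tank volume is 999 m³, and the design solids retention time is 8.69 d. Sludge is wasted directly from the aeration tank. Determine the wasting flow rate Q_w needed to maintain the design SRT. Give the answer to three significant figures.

With mixed-liquor wasting, θ_c = V/Q_w, so Q_w = V/θ_c = 999.0/8.69 = 115.0 m³/d.

Q_w ≈ 115 m³/d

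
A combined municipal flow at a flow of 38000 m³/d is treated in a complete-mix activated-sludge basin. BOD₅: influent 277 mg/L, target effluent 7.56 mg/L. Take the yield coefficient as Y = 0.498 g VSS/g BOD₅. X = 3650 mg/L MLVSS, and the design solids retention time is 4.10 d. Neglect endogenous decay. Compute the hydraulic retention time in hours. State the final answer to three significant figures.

τ ≈ 3.62 h

Biomass mass balance (decay neglected): V·X = Y·Q·(S₀ − S)·θ_c, so V = 0.498 × 38000 × (277 − 7.56) × 4.10 / 3650 = 5728 m³.
HRT = V/Q = 5728 m³ / 38000 m³·d⁻¹ = 0.1507 d × 24 = 3.617 h.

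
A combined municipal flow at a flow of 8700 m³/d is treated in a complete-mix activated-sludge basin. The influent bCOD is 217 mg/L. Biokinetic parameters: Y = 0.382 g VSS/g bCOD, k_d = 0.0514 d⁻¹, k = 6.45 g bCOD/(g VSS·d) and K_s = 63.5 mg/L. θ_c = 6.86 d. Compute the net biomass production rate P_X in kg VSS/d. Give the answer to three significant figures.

For a completely mixed reactor with recycle the Lawrence–McCarty relation gives S = K_s·(1 + k_d·θ_c) / [θ_c·(Y·k − k_d) − 1] = 63.5 × (1 + 0.0514 × 6.86) / [6.86 × (0.382 × 6.45 − 0.0514) − 1] = 85.89 / 15.55 = 5.524 mg/L.
Y_obs = Y / (1 + k_d θ_c) = 0.382 / (1 + 0.0514 × 6.86) = 0.382 / 1.353 = 0.2824.
Q·(S₀ − S) = 8700 × (217 − 5.52) × 10⁻³ = 1840 kg/d removed.
Biomass produced: P_X = Y_obs·Q·ΔS = 0.2824 × 1840 ≈ 519.6 kg VSS/d.

P_X ≈ 520 kg VSS/d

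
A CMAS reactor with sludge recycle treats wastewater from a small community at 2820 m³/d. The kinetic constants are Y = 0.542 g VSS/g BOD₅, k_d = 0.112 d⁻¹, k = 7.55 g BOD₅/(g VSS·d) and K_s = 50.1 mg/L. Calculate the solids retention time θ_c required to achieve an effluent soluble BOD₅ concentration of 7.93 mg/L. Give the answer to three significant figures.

θ_c ≈ 2.24 d

From 1/θ_c = Y·k·S/(K_s + S) − k_d: Y·k·S/(K_s+S) = 0.542 × 7.55 × 7.93 / (50.1 + 7.93) = 0.5592 d⁻¹.
Then 1/θ_c = μ − k_d = 0.5592 − 0.112 = 0.4472 d⁻¹, giving θ_c = 2.236 d.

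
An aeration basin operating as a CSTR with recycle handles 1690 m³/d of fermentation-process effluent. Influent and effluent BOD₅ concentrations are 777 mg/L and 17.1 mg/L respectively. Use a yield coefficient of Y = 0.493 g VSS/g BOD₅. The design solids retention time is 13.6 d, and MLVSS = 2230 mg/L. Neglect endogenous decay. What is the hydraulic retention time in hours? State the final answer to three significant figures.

V·X = Y·Q·ΔS·θ_c gives V = 0.493 × 1690 × (777 − 17.1) × 13.6 / 2230 = 3861 m³.
Hydraulic retention time τ = V/Q = 3861 / 1690 = 2.285 d = 54.83 h.

τ ≈ 54.8 h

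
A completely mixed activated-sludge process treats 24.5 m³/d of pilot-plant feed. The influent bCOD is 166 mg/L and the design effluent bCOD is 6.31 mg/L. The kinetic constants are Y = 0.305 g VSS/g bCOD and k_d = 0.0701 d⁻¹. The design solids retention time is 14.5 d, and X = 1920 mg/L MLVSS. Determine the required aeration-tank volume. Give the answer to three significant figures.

V ≈ 4.47 m³

Steady-state biomass mass balance: V·X·(1 + k_d·θ_c) = Y·Q·(S₀ − S)·θ_c, so V = 0.305 × 24.5 × (166 − 6.31) × 14.5 / [1920 × (1 + 0.0701 × 14.5)] = 1.73×10^4 / 3872 = 4.469 m³.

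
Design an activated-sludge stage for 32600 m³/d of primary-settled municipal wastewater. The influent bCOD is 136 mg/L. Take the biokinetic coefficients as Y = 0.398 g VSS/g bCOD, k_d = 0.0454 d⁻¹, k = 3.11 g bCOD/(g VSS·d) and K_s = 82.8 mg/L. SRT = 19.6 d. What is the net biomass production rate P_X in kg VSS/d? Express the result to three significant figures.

P_X ≈ 886 kg VSS/d

For a completely mixed reactor with recycle the Lawrence–McCarty relation gives S = K_s·(1 + k_d·θ_c) / [θ_c·(Y·k − k_d) − 1] = 82.8 × (1 + 0.0454 × 19.6) / [19.6 × (0.398 × 3.11 − 0.0454) − 1] = 156.5 / 22.37 = 6.995 mg/L.
Y_obs = Y / (1 + k_d θ_c) = 0.398 / (1 + 0.0454 × 19.6) = 0.398 / 1.890 = 0.2106.
Q·(S₀ − S) = 32600 × (136 − 6.99) × 10⁻³ = 4206 kg/d removed.
So the net sludge growth is P_X = 0.2106 × 4206 = 885.7 kg VSS/d.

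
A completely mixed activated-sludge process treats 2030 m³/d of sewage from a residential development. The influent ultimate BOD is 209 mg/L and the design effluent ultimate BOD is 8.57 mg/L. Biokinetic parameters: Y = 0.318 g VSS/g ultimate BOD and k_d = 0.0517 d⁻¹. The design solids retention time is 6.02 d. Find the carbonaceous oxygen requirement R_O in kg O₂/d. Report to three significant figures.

Y_obs = Y / (1 + k_d θ_c) = 0.318 / (1 + 0.0517 × 6.02) = 0.318 / 1.311 = 0.2425.
ΔS = 209 − 8.57 = 200.4 mg/L, so the substrate removal rate is 2030 × 200.4/1000 = 406.9 kg ultimate BOD/d.
Biomass synthesised: P_X = Y_obs × 406.9 = 98.67 kg VSS/d.
R_O = Q·ΔS − 1.42 P_X = 406.9 − 140.1 = 266.8 kg O₂/d.

R_O ≈ 267 kg O₂/d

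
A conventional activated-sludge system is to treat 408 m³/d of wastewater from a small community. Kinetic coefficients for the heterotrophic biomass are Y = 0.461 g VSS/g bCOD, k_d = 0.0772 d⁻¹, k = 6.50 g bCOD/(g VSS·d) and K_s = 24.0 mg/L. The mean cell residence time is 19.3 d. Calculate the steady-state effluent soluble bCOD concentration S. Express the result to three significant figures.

From the Monod/SRT balance for a CMAS, S = K_s·(1+k_d θ_c)/[θ_c·(Y k − k_d) − 1] = 24.0 × (1 + 0.0772 × 19.3) / [19.3 × (0.461 × 6.50 − 0.0772) − 1] = 59.76 / 55.34 = 1.080 mg/L.

S ≈ 1.08 mg/L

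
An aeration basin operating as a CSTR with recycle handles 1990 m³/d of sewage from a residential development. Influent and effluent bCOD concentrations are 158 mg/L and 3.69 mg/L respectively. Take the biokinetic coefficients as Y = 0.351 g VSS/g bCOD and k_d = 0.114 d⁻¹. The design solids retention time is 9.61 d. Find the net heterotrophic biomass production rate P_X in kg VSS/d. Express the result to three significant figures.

The observed yield is Y_obs = Y/(1 + k_d·θ_c) = 0.351 / (1 + 0.114 × 9.61) = 0.351 / 2.096 = 0.1675 g VSS per g bCOD removed.
Substrate removed = Q·(S₀ − S) = 1990 m³/d × (158 − 3.69) g/m³ = 3.07×10^5 g/d = 307.1 kg/d.
So the net sludge growth is P_X = 0.1675 × 307.1 = 51.43 kg VSS/d.

P_X ≈ 51.4 kg VSS/d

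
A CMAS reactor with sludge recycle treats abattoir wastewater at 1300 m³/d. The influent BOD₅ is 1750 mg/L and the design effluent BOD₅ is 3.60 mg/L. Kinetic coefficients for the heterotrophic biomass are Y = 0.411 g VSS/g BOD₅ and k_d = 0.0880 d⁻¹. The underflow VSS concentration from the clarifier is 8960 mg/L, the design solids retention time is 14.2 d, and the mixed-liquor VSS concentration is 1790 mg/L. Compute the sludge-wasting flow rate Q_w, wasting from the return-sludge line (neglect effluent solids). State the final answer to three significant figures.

Q_w ≈ 46.3 m³/d

From the SRT design equation V = Y Q (S₀−S) θ_c / [X (1 + k_d θ_c)] = 0.411 × 1300 × (1750 − 3.60) × 14.2 / [1790 × (1 + 0.0880 × 14.2)] = 1.33×10^7 / 4027 = 3290 m³.
Q_w = (V·X)/(θ_c X_r) = 3290 × 1790 / (14.2 × 8960) = 46.29 m³/d.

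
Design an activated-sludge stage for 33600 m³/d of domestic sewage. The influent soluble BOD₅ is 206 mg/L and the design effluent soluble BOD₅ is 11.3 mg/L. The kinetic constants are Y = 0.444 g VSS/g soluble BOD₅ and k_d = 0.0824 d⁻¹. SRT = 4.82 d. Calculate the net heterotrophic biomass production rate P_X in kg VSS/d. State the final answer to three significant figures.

The observed yield is Y_obs = Y/(1 + k_d·θ_c) = 0.444 / (1 + 0.0824 × 4.82) = 0.444 / 1.397 = 0.3178 g VSS per g soluble BOD₅ removed.
Mass of soluble BOD₅ removed per day: Q(S₀ − S) = 33600 × 194.7 g/m³ = 6542 kg/d.
Net biomass production P_X = Y_obs × Q·(S₀ − S) = 0.3178 × 6542 = 2079 kg VSS/d.

P_X ≈ 2080 kg VSS/d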